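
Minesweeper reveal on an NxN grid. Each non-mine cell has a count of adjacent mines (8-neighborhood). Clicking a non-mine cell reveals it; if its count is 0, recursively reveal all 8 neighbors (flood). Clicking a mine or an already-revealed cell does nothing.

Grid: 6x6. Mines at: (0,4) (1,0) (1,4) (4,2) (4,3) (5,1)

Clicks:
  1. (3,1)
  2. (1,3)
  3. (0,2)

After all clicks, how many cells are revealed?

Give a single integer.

Answer: 12

Derivation:
Click 1 (3,1) count=1: revealed 1 new [(3,1)] -> total=1
Click 2 (1,3) count=2: revealed 1 new [(1,3)] -> total=2
Click 3 (0,2) count=0: revealed 10 new [(0,1) (0,2) (0,3) (1,1) (1,2) (2,1) (2,2) (2,3) (3,2) (3,3)] -> total=12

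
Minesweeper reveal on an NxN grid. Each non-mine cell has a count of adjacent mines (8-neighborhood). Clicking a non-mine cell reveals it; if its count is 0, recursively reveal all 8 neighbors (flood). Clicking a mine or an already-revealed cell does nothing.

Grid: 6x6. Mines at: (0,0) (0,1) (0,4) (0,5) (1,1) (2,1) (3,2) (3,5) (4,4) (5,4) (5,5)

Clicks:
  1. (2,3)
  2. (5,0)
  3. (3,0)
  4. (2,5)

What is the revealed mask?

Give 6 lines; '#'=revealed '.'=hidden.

Answer: ......
......
...#.#
##....
####..
####..

Derivation:
Click 1 (2,3) count=1: revealed 1 new [(2,3)] -> total=1
Click 2 (5,0) count=0: revealed 10 new [(3,0) (3,1) (4,0) (4,1) (4,2) (4,3) (5,0) (5,1) (5,2) (5,3)] -> total=11
Click 3 (3,0) count=1: revealed 0 new [(none)] -> total=11
Click 4 (2,5) count=1: revealed 1 new [(2,5)] -> total=12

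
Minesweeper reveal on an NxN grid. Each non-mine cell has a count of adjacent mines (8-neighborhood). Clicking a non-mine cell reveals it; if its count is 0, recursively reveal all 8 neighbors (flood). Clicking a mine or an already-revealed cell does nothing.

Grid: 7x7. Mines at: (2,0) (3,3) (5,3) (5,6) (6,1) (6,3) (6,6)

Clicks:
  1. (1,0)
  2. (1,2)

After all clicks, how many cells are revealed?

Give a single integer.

Answer: 26

Derivation:
Click 1 (1,0) count=1: revealed 1 new [(1,0)] -> total=1
Click 2 (1,2) count=0: revealed 25 new [(0,0) (0,1) (0,2) (0,3) (0,4) (0,5) (0,6) (1,1) (1,2) (1,3) (1,4) (1,5) (1,6) (2,1) (2,2) (2,3) (2,4) (2,5) (2,6) (3,4) (3,5) (3,6) (4,4) (4,5) (4,6)] -> total=26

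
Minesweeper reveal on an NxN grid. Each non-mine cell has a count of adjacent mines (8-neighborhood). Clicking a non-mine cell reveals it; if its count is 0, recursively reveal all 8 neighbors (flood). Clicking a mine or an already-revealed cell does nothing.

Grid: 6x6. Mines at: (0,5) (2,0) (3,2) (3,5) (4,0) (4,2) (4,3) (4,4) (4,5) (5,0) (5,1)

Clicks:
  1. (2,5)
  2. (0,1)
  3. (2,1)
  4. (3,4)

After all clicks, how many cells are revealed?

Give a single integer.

Click 1 (2,5) count=1: revealed 1 new [(2,5)] -> total=1
Click 2 (0,1) count=0: revealed 14 new [(0,0) (0,1) (0,2) (0,3) (0,4) (1,0) (1,1) (1,2) (1,3) (1,4) (2,1) (2,2) (2,3) (2,4)] -> total=15
Click 3 (2,1) count=2: revealed 0 new [(none)] -> total=15
Click 4 (3,4) count=4: revealed 1 new [(3,4)] -> total=16

Answer: 16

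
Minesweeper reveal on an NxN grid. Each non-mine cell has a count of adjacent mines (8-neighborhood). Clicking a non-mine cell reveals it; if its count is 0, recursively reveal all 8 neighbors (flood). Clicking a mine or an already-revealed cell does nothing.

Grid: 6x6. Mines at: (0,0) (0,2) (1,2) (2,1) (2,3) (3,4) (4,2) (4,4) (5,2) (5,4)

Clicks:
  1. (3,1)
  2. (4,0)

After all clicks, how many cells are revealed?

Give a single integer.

Answer: 6

Derivation:
Click 1 (3,1) count=2: revealed 1 new [(3,1)] -> total=1
Click 2 (4,0) count=0: revealed 5 new [(3,0) (4,0) (4,1) (5,0) (5,1)] -> total=6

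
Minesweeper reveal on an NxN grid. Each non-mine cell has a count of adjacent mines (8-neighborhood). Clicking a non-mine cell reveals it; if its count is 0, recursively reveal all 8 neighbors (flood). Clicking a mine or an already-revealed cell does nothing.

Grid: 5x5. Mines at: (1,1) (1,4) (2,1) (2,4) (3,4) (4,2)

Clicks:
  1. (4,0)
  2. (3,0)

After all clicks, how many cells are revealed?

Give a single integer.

Answer: 4

Derivation:
Click 1 (4,0) count=0: revealed 4 new [(3,0) (3,1) (4,0) (4,1)] -> total=4
Click 2 (3,0) count=1: revealed 0 new [(none)] -> total=4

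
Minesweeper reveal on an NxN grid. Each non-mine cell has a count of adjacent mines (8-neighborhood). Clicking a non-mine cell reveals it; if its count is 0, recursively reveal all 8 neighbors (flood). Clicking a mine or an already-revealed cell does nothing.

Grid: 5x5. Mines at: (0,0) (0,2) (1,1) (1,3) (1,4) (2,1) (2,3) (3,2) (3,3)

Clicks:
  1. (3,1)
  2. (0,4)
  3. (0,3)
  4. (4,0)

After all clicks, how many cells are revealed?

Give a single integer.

Click 1 (3,1) count=2: revealed 1 new [(3,1)] -> total=1
Click 2 (0,4) count=2: revealed 1 new [(0,4)] -> total=2
Click 3 (0,3) count=3: revealed 1 new [(0,3)] -> total=3
Click 4 (4,0) count=0: revealed 3 new [(3,0) (4,0) (4,1)] -> total=6

Answer: 6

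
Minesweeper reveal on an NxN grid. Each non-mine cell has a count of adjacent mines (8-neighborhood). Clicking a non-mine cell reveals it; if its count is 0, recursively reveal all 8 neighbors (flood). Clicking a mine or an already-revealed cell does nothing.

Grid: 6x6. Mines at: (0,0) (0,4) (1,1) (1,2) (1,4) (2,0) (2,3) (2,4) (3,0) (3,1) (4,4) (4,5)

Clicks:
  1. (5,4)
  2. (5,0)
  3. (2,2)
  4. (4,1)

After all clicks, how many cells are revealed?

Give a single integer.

Answer: 10

Derivation:
Click 1 (5,4) count=2: revealed 1 new [(5,4)] -> total=1
Click 2 (5,0) count=0: revealed 8 new [(4,0) (4,1) (4,2) (4,3) (5,0) (5,1) (5,2) (5,3)] -> total=9
Click 3 (2,2) count=4: revealed 1 new [(2,2)] -> total=10
Click 4 (4,1) count=2: revealed 0 new [(none)] -> total=10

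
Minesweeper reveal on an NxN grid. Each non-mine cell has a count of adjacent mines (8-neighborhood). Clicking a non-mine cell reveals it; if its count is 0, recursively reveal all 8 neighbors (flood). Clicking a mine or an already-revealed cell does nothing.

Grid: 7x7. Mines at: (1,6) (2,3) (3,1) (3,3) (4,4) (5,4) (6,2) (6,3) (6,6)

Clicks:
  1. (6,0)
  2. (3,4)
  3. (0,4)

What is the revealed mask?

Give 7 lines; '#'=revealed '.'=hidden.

Click 1 (6,0) count=0: revealed 6 new [(4,0) (4,1) (5,0) (5,1) (6,0) (6,1)] -> total=6
Click 2 (3,4) count=3: revealed 1 new [(3,4)] -> total=7
Click 3 (0,4) count=0: revealed 15 new [(0,0) (0,1) (0,2) (0,3) (0,4) (0,5) (1,0) (1,1) (1,2) (1,3) (1,4) (1,5) (2,0) (2,1) (2,2)] -> total=22

Answer: ######.
######.
###....
....#..
##.....
##.....
##.....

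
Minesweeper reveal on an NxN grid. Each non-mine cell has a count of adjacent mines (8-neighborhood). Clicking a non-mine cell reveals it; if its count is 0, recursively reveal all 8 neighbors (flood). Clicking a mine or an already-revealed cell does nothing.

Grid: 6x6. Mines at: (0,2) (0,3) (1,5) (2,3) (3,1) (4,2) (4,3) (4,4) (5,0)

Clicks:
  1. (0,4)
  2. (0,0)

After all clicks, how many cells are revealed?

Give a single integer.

Answer: 7

Derivation:
Click 1 (0,4) count=2: revealed 1 new [(0,4)] -> total=1
Click 2 (0,0) count=0: revealed 6 new [(0,0) (0,1) (1,0) (1,1) (2,0) (2,1)] -> total=7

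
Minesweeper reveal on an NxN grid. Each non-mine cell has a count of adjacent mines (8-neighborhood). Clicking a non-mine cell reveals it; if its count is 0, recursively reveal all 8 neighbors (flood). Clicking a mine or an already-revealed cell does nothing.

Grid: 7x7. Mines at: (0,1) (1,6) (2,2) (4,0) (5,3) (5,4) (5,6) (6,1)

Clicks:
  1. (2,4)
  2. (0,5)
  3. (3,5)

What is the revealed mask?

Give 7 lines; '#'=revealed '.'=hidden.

Answer: ..####.
..####.
...####
...####
...####
.......
.......

Derivation:
Click 1 (2,4) count=0: revealed 20 new [(0,2) (0,3) (0,4) (0,5) (1,2) (1,3) (1,4) (1,5) (2,3) (2,4) (2,5) (2,6) (3,3) (3,4) (3,5) (3,6) (4,3) (4,4) (4,5) (4,6)] -> total=20
Click 2 (0,5) count=1: revealed 0 new [(none)] -> total=20
Click 3 (3,5) count=0: revealed 0 new [(none)] -> total=20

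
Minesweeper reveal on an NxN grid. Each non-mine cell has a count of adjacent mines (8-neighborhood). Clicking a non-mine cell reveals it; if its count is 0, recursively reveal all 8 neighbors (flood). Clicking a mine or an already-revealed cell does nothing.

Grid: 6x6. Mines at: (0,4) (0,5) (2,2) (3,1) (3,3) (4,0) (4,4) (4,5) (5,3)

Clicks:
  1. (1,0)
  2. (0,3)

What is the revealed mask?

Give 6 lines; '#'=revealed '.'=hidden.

Click 1 (1,0) count=0: revealed 10 new [(0,0) (0,1) (0,2) (0,3) (1,0) (1,1) (1,2) (1,3) (2,0) (2,1)] -> total=10
Click 2 (0,3) count=1: revealed 0 new [(none)] -> total=10

Answer: ####..
####..
##....
......
......
......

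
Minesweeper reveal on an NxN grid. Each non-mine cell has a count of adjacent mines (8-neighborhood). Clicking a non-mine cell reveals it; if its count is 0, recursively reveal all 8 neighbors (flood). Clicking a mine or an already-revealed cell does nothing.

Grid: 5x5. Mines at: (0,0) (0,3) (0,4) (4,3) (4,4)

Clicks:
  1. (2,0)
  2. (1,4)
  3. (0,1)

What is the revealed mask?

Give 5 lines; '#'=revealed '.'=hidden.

Answer: .#...
#####
#####
#####
###..

Derivation:
Click 1 (2,0) count=0: revealed 18 new [(1,0) (1,1) (1,2) (1,3) (1,4) (2,0) (2,1) (2,2) (2,3) (2,4) (3,0) (3,1) (3,2) (3,3) (3,4) (4,0) (4,1) (4,2)] -> total=18
Click 2 (1,4) count=2: revealed 0 new [(none)] -> total=18
Click 3 (0,1) count=1: revealed 1 new [(0,1)] -> total=19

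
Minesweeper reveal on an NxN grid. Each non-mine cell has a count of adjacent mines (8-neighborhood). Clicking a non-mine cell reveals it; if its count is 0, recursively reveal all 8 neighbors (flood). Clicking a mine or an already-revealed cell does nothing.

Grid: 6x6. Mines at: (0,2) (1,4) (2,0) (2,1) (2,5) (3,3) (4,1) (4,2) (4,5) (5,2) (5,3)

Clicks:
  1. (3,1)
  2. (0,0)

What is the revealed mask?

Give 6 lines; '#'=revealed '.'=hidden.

Answer: ##....
##....
......
.#....
......
......

Derivation:
Click 1 (3,1) count=4: revealed 1 new [(3,1)] -> total=1
Click 2 (0,0) count=0: revealed 4 new [(0,0) (0,1) (1,0) (1,1)] -> total=5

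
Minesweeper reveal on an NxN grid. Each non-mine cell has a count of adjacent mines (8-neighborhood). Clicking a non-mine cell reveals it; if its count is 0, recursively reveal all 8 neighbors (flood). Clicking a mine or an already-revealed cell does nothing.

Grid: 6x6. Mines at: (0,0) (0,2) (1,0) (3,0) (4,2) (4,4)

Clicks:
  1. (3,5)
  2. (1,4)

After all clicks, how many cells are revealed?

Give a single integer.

Click 1 (3,5) count=1: revealed 1 new [(3,5)] -> total=1
Click 2 (1,4) count=0: revealed 17 new [(0,3) (0,4) (0,5) (1,1) (1,2) (1,3) (1,4) (1,5) (2,1) (2,2) (2,3) (2,4) (2,5) (3,1) (3,2) (3,3) (3,4)] -> total=18

Answer: 18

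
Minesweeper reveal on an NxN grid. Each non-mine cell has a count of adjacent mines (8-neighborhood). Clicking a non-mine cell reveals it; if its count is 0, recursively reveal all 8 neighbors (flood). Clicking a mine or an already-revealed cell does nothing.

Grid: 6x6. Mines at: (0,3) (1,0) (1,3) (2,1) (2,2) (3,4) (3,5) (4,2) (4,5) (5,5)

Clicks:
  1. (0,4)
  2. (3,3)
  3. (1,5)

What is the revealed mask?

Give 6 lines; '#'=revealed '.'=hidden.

Click 1 (0,4) count=2: revealed 1 new [(0,4)] -> total=1
Click 2 (3,3) count=3: revealed 1 new [(3,3)] -> total=2
Click 3 (1,5) count=0: revealed 5 new [(0,5) (1,4) (1,5) (2,4) (2,5)] -> total=7

Answer: ....##
....##
....##
...#..
......
......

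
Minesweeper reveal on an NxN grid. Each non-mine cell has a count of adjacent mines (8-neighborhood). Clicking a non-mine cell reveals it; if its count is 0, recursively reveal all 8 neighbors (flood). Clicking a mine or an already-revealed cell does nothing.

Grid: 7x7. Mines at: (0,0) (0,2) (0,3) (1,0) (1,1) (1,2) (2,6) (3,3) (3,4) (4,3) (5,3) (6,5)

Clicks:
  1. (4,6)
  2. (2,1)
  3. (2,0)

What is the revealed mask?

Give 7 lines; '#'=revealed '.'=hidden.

Click 1 (4,6) count=0: revealed 6 new [(3,5) (3,6) (4,5) (4,6) (5,5) (5,6)] -> total=6
Click 2 (2,1) count=3: revealed 1 new [(2,1)] -> total=7
Click 3 (2,0) count=2: revealed 1 new [(2,0)] -> total=8

Answer: .......
.......
##.....
.....##
.....##
.....##
.......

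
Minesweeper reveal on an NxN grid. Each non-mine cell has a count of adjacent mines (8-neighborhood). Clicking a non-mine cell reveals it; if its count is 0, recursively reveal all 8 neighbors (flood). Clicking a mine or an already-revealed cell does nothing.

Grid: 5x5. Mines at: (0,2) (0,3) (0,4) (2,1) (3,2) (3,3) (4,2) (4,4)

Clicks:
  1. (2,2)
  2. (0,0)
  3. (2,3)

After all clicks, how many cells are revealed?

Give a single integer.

Answer: 6

Derivation:
Click 1 (2,2) count=3: revealed 1 new [(2,2)] -> total=1
Click 2 (0,0) count=0: revealed 4 new [(0,0) (0,1) (1,0) (1,1)] -> total=5
Click 3 (2,3) count=2: revealed 1 new [(2,3)] -> total=6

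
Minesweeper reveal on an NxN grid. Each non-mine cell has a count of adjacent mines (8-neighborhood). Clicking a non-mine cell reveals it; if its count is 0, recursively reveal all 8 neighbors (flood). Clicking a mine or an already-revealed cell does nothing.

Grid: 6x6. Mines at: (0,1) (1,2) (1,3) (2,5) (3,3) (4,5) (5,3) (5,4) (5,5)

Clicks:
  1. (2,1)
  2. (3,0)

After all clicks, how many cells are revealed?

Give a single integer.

Click 1 (2,1) count=1: revealed 1 new [(2,1)] -> total=1
Click 2 (3,0) count=0: revealed 13 new [(1,0) (1,1) (2,0) (2,2) (3,0) (3,1) (3,2) (4,0) (4,1) (4,2) (5,0) (5,1) (5,2)] -> total=14

Answer: 14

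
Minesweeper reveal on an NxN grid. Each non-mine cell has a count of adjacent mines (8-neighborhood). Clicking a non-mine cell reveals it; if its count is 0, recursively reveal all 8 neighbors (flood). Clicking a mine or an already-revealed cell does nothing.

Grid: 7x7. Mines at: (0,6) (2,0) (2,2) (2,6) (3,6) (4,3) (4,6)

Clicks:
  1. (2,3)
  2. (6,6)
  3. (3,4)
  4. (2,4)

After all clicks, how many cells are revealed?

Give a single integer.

Click 1 (2,3) count=1: revealed 1 new [(2,3)] -> total=1
Click 2 (6,6) count=0: revealed 20 new [(3,0) (3,1) (3,2) (4,0) (4,1) (4,2) (5,0) (5,1) (5,2) (5,3) (5,4) (5,5) (5,6) (6,0) (6,1) (6,2) (6,3) (6,4) (6,5) (6,6)] -> total=21
Click 3 (3,4) count=1: revealed 1 new [(3,4)] -> total=22
Click 4 (2,4) count=0: revealed 16 new [(0,0) (0,1) (0,2) (0,3) (0,4) (0,5) (1,0) (1,1) (1,2) (1,3) (1,4) (1,5) (2,4) (2,5) (3,3) (3,5)] -> total=38

Answer: 38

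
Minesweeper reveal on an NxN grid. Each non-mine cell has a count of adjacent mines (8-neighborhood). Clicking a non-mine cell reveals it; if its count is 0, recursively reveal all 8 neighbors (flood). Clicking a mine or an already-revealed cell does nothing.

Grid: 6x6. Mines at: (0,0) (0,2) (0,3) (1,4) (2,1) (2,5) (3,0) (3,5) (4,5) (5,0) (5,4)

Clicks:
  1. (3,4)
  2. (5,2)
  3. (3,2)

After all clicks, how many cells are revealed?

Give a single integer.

Answer: 14

Derivation:
Click 1 (3,4) count=3: revealed 1 new [(3,4)] -> total=1
Click 2 (5,2) count=0: revealed 13 new [(2,2) (2,3) (2,4) (3,1) (3,2) (3,3) (4,1) (4,2) (4,3) (4,4) (5,1) (5,2) (5,3)] -> total=14
Click 3 (3,2) count=1: revealed 0 new [(none)] -> total=14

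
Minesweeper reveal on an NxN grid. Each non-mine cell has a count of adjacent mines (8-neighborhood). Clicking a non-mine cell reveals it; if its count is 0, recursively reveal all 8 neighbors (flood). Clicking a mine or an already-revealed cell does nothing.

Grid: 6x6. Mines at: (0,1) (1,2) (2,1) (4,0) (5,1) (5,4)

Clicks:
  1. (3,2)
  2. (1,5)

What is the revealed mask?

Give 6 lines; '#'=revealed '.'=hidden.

Answer: ...###
...###
..####
..####
..####
......

Derivation:
Click 1 (3,2) count=1: revealed 1 new [(3,2)] -> total=1
Click 2 (1,5) count=0: revealed 17 new [(0,3) (0,4) (0,5) (1,3) (1,4) (1,5) (2,2) (2,3) (2,4) (2,5) (3,3) (3,4) (3,5) (4,2) (4,3) (4,4) (4,5)] -> total=18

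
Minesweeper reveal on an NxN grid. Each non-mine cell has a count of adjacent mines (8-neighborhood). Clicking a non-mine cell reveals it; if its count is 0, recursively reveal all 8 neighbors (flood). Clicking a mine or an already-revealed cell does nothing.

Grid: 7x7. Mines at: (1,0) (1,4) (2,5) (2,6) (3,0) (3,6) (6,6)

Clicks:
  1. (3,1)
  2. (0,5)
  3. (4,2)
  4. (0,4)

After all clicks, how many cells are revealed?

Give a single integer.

Answer: 35

Derivation:
Click 1 (3,1) count=1: revealed 1 new [(3,1)] -> total=1
Click 2 (0,5) count=1: revealed 1 new [(0,5)] -> total=2
Click 3 (4,2) count=0: revealed 32 new [(0,1) (0,2) (0,3) (1,1) (1,2) (1,3) (2,1) (2,2) (2,3) (2,4) (3,2) (3,3) (3,4) (3,5) (4,0) (4,1) (4,2) (4,3) (4,4) (4,5) (5,0) (5,1) (5,2) (5,3) (5,4) (5,5) (6,0) (6,1) (6,2) (6,3) (6,4) (6,5)] -> total=34
Click 4 (0,4) count=1: revealed 1 new [(0,4)] -> total=35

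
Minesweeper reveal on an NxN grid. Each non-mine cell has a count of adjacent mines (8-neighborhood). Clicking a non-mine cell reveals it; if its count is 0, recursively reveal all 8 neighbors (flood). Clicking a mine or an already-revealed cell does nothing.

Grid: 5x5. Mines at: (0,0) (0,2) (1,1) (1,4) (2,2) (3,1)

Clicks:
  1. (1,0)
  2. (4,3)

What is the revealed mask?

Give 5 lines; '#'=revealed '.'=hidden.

Click 1 (1,0) count=2: revealed 1 new [(1,0)] -> total=1
Click 2 (4,3) count=0: revealed 8 new [(2,3) (2,4) (3,2) (3,3) (3,4) (4,2) (4,3) (4,4)] -> total=9

Answer: .....
#....
...##
..###
..###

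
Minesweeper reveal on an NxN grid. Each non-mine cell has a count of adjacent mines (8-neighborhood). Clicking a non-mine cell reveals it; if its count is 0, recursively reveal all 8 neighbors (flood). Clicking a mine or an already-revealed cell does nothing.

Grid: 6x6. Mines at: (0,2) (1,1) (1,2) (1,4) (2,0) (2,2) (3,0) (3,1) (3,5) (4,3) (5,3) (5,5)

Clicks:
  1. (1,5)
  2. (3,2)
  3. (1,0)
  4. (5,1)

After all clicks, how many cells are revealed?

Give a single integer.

Answer: 9

Derivation:
Click 1 (1,5) count=1: revealed 1 new [(1,5)] -> total=1
Click 2 (3,2) count=3: revealed 1 new [(3,2)] -> total=2
Click 3 (1,0) count=2: revealed 1 new [(1,0)] -> total=3
Click 4 (5,1) count=0: revealed 6 new [(4,0) (4,1) (4,2) (5,0) (5,1) (5,2)] -> total=9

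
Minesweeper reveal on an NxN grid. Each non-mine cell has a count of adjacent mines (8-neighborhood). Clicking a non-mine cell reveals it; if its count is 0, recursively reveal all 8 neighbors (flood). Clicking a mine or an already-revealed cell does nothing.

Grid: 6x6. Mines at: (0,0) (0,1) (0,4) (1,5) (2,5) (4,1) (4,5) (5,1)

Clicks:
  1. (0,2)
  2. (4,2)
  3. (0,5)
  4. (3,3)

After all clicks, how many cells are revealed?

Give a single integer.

Answer: 23

Derivation:
Click 1 (0,2) count=1: revealed 1 new [(0,2)] -> total=1
Click 2 (4,2) count=2: revealed 1 new [(4,2)] -> total=2
Click 3 (0,5) count=2: revealed 1 new [(0,5)] -> total=3
Click 4 (3,3) count=0: revealed 20 new [(1,0) (1,1) (1,2) (1,3) (1,4) (2,0) (2,1) (2,2) (2,3) (2,4) (3,0) (3,1) (3,2) (3,3) (3,4) (4,3) (4,4) (5,2) (5,3) (5,4)] -> total=23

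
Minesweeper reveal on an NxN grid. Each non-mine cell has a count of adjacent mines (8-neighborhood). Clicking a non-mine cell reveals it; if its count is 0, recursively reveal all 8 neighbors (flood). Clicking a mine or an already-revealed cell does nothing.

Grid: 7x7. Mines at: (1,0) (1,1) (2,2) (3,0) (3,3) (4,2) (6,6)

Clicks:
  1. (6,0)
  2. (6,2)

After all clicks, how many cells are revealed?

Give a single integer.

Answer: 36

Derivation:
Click 1 (6,0) count=0: revealed 36 new [(0,2) (0,3) (0,4) (0,5) (0,6) (1,2) (1,3) (1,4) (1,5) (1,6) (2,3) (2,4) (2,5) (2,6) (3,4) (3,5) (3,6) (4,0) (4,1) (4,3) (4,4) (4,5) (4,6) (5,0) (5,1) (5,2) (5,3) (5,4) (5,5) (5,6) (6,0) (6,1) (6,2) (6,3) (6,4) (6,5)] -> total=36
Click 2 (6,2) count=0: revealed 0 new [(none)] -> total=36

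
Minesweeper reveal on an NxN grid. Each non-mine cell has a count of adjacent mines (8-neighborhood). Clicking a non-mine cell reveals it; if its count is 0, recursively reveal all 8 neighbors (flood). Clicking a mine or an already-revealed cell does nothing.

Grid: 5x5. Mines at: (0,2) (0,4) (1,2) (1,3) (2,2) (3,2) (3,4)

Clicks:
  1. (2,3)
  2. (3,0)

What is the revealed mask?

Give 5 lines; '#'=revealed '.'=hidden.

Click 1 (2,3) count=5: revealed 1 new [(2,3)] -> total=1
Click 2 (3,0) count=0: revealed 10 new [(0,0) (0,1) (1,0) (1,1) (2,0) (2,1) (3,0) (3,1) (4,0) (4,1)] -> total=11

Answer: ##...
##...
##.#.
##...
##...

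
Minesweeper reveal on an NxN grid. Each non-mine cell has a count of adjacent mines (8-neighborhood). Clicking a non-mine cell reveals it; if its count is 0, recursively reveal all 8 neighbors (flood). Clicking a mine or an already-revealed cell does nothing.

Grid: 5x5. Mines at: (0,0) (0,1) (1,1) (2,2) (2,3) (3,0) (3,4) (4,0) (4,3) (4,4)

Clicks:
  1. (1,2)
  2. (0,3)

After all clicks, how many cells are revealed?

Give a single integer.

Answer: 6

Derivation:
Click 1 (1,2) count=4: revealed 1 new [(1,2)] -> total=1
Click 2 (0,3) count=0: revealed 5 new [(0,2) (0,3) (0,4) (1,3) (1,4)] -> total=6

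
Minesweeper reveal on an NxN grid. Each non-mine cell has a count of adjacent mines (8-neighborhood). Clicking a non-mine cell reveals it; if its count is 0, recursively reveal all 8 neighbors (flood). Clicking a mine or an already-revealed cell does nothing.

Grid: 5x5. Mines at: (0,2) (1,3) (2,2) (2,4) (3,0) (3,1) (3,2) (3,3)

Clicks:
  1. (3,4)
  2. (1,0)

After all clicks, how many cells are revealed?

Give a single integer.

Answer: 7

Derivation:
Click 1 (3,4) count=2: revealed 1 new [(3,4)] -> total=1
Click 2 (1,0) count=0: revealed 6 new [(0,0) (0,1) (1,0) (1,1) (2,0) (2,1)] -> total=7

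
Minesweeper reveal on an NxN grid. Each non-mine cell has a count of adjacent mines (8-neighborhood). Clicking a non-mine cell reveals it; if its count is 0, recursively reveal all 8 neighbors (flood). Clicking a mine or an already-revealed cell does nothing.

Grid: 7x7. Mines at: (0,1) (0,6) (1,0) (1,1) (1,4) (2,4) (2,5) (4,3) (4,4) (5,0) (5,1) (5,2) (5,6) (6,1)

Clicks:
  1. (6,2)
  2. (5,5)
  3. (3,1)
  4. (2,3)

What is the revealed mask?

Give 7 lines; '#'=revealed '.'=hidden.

Answer: .......
.......
####...
###....
###....
.....#.
..#....

Derivation:
Click 1 (6,2) count=3: revealed 1 new [(6,2)] -> total=1
Click 2 (5,5) count=2: revealed 1 new [(5,5)] -> total=2
Click 3 (3,1) count=0: revealed 9 new [(2,0) (2,1) (2,2) (3,0) (3,1) (3,2) (4,0) (4,1) (4,2)] -> total=11
Click 4 (2,3) count=2: revealed 1 new [(2,3)] -> total=12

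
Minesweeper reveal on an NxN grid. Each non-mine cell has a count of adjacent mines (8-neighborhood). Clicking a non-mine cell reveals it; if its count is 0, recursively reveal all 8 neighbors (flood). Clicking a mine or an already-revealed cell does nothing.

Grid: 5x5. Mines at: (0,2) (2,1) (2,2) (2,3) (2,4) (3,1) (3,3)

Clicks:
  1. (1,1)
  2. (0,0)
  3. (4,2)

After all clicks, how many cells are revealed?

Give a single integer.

Click 1 (1,1) count=3: revealed 1 new [(1,1)] -> total=1
Click 2 (0,0) count=0: revealed 3 new [(0,0) (0,1) (1,0)] -> total=4
Click 3 (4,2) count=2: revealed 1 new [(4,2)] -> total=5

Answer: 5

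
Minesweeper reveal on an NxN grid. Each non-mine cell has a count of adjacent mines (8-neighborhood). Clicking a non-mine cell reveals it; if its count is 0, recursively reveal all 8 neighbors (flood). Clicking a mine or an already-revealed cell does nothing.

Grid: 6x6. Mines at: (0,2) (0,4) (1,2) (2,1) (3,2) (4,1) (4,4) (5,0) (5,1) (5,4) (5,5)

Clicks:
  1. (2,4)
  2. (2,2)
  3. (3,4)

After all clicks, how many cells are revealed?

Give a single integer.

Answer: 10

Derivation:
Click 1 (2,4) count=0: revealed 9 new [(1,3) (1,4) (1,5) (2,3) (2,4) (2,5) (3,3) (3,4) (3,5)] -> total=9
Click 2 (2,2) count=3: revealed 1 new [(2,2)] -> total=10
Click 3 (3,4) count=1: revealed 0 new [(none)] -> total=10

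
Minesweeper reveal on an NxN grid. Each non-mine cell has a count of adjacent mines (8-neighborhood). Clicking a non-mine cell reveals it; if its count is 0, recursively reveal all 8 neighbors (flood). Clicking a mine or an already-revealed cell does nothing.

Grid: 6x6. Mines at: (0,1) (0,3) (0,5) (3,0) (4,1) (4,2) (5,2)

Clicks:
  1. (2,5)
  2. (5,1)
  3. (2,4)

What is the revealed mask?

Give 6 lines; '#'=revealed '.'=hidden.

Answer: ......
.#####
.#####
.#####
...###
.#.###

Derivation:
Click 1 (2,5) count=0: revealed 21 new [(1,1) (1,2) (1,3) (1,4) (1,5) (2,1) (2,2) (2,3) (2,4) (2,5) (3,1) (3,2) (3,3) (3,4) (3,5) (4,3) (4,4) (4,5) (5,3) (5,4) (5,5)] -> total=21
Click 2 (5,1) count=3: revealed 1 new [(5,1)] -> total=22
Click 3 (2,4) count=0: revealed 0 new [(none)] -> total=22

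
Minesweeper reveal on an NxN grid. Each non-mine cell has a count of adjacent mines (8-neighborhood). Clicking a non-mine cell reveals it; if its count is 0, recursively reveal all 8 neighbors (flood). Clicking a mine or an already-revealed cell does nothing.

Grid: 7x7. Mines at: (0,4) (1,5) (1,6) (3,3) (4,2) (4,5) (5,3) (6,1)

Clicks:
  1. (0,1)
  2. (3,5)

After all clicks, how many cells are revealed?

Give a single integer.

Click 1 (0,1) count=0: revealed 19 new [(0,0) (0,1) (0,2) (0,3) (1,0) (1,1) (1,2) (1,3) (2,0) (2,1) (2,2) (2,3) (3,0) (3,1) (3,2) (4,0) (4,1) (5,0) (5,1)] -> total=19
Click 2 (3,5) count=1: revealed 1 new [(3,5)] -> total=20

Answer: 20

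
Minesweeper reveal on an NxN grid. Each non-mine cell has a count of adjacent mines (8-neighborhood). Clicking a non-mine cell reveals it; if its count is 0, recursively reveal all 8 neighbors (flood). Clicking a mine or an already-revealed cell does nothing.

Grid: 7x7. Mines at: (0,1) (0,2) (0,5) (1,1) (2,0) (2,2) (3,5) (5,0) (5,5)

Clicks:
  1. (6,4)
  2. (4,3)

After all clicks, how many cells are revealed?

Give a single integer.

Answer: 16

Derivation:
Click 1 (6,4) count=1: revealed 1 new [(6,4)] -> total=1
Click 2 (4,3) count=0: revealed 15 new [(3,1) (3,2) (3,3) (3,4) (4,1) (4,2) (4,3) (4,4) (5,1) (5,2) (5,3) (5,4) (6,1) (6,2) (6,3)] -> total=16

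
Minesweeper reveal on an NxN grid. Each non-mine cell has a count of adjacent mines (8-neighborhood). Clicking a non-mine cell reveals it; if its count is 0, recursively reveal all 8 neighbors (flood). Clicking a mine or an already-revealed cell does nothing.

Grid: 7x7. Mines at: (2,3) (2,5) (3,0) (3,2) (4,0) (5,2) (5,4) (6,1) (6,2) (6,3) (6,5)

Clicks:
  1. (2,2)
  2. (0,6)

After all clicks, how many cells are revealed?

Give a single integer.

Click 1 (2,2) count=2: revealed 1 new [(2,2)] -> total=1
Click 2 (0,6) count=0: revealed 16 new [(0,0) (0,1) (0,2) (0,3) (0,4) (0,5) (0,6) (1,0) (1,1) (1,2) (1,3) (1,4) (1,5) (1,6) (2,0) (2,1)] -> total=17

Answer: 17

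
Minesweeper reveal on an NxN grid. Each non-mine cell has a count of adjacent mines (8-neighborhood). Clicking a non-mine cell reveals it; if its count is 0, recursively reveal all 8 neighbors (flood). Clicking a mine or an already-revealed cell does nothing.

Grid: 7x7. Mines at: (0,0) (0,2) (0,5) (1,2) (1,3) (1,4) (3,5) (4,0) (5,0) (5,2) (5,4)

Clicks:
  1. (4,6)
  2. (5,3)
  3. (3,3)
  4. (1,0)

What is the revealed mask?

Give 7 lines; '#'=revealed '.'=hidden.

Click 1 (4,6) count=1: revealed 1 new [(4,6)] -> total=1
Click 2 (5,3) count=2: revealed 1 new [(5,3)] -> total=2
Click 3 (3,3) count=0: revealed 12 new [(2,1) (2,2) (2,3) (2,4) (3,1) (3,2) (3,3) (3,4) (4,1) (4,2) (4,3) (4,4)] -> total=14
Click 4 (1,0) count=1: revealed 1 new [(1,0)] -> total=15

Answer: .......
#......
.####..
.####..
.####.#
...#...
.......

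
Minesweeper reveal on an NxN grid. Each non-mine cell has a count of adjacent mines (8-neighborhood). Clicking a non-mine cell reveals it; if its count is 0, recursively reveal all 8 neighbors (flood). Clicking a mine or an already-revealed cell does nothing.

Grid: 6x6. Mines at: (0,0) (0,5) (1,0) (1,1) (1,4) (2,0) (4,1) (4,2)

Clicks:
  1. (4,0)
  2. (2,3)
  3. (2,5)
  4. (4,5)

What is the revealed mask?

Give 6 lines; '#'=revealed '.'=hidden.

Click 1 (4,0) count=1: revealed 1 new [(4,0)] -> total=1
Click 2 (2,3) count=1: revealed 1 new [(2,3)] -> total=2
Click 3 (2,5) count=1: revealed 1 new [(2,5)] -> total=3
Click 4 (4,5) count=0: revealed 10 new [(2,4) (3,3) (3,4) (3,5) (4,3) (4,4) (4,5) (5,3) (5,4) (5,5)] -> total=13

Answer: ......
......
...###
...###
#..###
...###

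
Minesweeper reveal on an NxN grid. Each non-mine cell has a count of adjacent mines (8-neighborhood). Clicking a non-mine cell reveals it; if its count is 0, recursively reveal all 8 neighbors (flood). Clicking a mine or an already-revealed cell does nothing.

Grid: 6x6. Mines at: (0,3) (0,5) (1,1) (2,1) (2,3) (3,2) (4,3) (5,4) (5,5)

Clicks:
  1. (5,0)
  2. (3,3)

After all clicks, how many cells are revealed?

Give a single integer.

Click 1 (5,0) count=0: revealed 8 new [(3,0) (3,1) (4,0) (4,1) (4,2) (5,0) (5,1) (5,2)] -> total=8
Click 2 (3,3) count=3: revealed 1 new [(3,3)] -> total=9

Answer: 9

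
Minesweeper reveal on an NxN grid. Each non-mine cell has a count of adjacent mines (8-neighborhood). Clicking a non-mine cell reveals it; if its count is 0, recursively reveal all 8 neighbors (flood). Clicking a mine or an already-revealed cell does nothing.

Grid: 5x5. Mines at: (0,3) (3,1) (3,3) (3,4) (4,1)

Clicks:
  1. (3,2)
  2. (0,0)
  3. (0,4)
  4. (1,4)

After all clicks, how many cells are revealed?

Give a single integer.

Click 1 (3,2) count=3: revealed 1 new [(3,2)] -> total=1
Click 2 (0,0) count=0: revealed 9 new [(0,0) (0,1) (0,2) (1,0) (1,1) (1,2) (2,0) (2,1) (2,2)] -> total=10
Click 3 (0,4) count=1: revealed 1 new [(0,4)] -> total=11
Click 4 (1,4) count=1: revealed 1 new [(1,4)] -> total=12

Answer: 12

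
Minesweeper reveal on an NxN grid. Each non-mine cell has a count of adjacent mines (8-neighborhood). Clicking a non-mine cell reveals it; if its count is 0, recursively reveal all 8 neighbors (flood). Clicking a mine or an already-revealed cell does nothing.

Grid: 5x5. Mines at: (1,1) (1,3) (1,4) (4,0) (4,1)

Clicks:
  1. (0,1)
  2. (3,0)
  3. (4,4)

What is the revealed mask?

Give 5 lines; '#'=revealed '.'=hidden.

Click 1 (0,1) count=1: revealed 1 new [(0,1)] -> total=1
Click 2 (3,0) count=2: revealed 1 new [(3,0)] -> total=2
Click 3 (4,4) count=0: revealed 9 new [(2,2) (2,3) (2,4) (3,2) (3,3) (3,4) (4,2) (4,3) (4,4)] -> total=11

Answer: .#...
.....
..###
#.###
..###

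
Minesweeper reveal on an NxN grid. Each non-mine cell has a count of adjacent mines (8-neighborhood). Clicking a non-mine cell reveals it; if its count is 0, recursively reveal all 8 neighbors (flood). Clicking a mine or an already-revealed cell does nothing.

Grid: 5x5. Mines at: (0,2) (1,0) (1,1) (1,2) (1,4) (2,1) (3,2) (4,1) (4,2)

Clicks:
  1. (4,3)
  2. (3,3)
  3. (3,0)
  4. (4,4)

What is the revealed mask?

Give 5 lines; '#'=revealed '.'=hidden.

Click 1 (4,3) count=2: revealed 1 new [(4,3)] -> total=1
Click 2 (3,3) count=2: revealed 1 new [(3,3)] -> total=2
Click 3 (3,0) count=2: revealed 1 new [(3,0)] -> total=3
Click 4 (4,4) count=0: revealed 4 new [(2,3) (2,4) (3,4) (4,4)] -> total=7

Answer: .....
.....
...##
#..##
...##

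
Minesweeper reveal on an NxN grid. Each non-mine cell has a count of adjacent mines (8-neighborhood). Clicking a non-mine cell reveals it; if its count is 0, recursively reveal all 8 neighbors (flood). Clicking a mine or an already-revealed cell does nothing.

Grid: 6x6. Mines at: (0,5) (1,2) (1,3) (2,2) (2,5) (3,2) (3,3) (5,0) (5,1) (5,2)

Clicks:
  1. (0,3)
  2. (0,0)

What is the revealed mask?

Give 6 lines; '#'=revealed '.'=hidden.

Click 1 (0,3) count=2: revealed 1 new [(0,3)] -> total=1
Click 2 (0,0) count=0: revealed 10 new [(0,0) (0,1) (1,0) (1,1) (2,0) (2,1) (3,0) (3,1) (4,0) (4,1)] -> total=11

Answer: ##.#..
##....
##....
##....
##....
......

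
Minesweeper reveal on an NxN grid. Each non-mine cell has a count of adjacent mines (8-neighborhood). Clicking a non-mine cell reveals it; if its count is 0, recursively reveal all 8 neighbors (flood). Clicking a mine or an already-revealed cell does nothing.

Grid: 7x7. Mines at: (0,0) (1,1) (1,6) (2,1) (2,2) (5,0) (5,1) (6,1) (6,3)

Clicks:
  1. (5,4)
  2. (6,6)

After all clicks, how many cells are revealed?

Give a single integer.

Click 1 (5,4) count=1: revealed 1 new [(5,4)] -> total=1
Click 2 (6,6) count=0: revealed 29 new [(0,2) (0,3) (0,4) (0,5) (1,2) (1,3) (1,4) (1,5) (2,3) (2,4) (2,5) (2,6) (3,2) (3,3) (3,4) (3,5) (3,6) (4,2) (4,3) (4,4) (4,5) (4,6) (5,2) (5,3) (5,5) (5,6) (6,4) (6,5) (6,6)] -> total=30

Answer: 30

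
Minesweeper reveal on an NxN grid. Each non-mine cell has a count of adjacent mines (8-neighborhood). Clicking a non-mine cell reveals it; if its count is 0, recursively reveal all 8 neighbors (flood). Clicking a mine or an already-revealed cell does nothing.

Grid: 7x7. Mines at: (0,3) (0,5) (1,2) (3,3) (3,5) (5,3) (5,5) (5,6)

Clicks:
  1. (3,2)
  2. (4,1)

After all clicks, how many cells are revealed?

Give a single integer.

Click 1 (3,2) count=1: revealed 1 new [(3,2)] -> total=1
Click 2 (4,1) count=0: revealed 18 new [(0,0) (0,1) (1,0) (1,1) (2,0) (2,1) (2,2) (3,0) (3,1) (4,0) (4,1) (4,2) (5,0) (5,1) (5,2) (6,0) (6,1) (6,2)] -> total=19

Answer: 19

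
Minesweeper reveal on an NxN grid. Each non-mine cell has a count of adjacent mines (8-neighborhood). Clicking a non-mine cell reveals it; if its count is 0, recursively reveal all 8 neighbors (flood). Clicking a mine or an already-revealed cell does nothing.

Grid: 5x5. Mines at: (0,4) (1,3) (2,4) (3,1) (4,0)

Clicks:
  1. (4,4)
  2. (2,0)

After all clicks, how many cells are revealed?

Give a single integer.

Answer: 7

Derivation:
Click 1 (4,4) count=0: revealed 6 new [(3,2) (3,3) (3,4) (4,2) (4,3) (4,4)] -> total=6
Click 2 (2,0) count=1: revealed 1 new [(2,0)] -> total=7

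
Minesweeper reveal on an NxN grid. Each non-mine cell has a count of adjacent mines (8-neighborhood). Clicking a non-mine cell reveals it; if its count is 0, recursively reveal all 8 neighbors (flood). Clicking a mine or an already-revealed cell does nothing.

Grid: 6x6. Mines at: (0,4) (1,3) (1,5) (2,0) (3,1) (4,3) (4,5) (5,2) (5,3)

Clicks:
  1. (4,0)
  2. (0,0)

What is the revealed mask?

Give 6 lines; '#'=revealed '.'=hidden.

Click 1 (4,0) count=1: revealed 1 new [(4,0)] -> total=1
Click 2 (0,0) count=0: revealed 6 new [(0,0) (0,1) (0,2) (1,0) (1,1) (1,2)] -> total=7

Answer: ###...
###...
......
......
#.....
......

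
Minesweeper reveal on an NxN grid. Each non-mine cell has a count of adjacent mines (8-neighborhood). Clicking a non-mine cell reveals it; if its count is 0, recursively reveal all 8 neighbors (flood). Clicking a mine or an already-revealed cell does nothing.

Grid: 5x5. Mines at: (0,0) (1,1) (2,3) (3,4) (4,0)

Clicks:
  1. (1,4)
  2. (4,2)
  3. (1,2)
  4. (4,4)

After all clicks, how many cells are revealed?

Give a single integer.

Answer: 9

Derivation:
Click 1 (1,4) count=1: revealed 1 new [(1,4)] -> total=1
Click 2 (4,2) count=0: revealed 6 new [(3,1) (3,2) (3,3) (4,1) (4,2) (4,3)] -> total=7
Click 3 (1,2) count=2: revealed 1 new [(1,2)] -> total=8
Click 4 (4,4) count=1: revealed 1 new [(4,4)] -> total=9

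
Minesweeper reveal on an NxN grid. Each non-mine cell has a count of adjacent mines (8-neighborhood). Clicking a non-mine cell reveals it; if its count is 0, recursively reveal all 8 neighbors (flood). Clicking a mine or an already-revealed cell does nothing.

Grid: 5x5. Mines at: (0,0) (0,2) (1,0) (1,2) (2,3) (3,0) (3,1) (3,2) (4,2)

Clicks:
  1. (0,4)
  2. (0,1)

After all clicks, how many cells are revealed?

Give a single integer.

Answer: 5

Derivation:
Click 1 (0,4) count=0: revealed 4 new [(0,3) (0,4) (1,3) (1,4)] -> total=4
Click 2 (0,1) count=4: revealed 1 new [(0,1)] -> total=5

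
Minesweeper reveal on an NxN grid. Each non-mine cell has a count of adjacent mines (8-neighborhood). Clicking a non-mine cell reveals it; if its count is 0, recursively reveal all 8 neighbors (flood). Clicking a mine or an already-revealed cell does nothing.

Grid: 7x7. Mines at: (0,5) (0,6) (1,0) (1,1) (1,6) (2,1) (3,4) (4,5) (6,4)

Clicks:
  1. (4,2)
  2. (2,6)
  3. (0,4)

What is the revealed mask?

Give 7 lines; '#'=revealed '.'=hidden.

Answer: ....#..
.......
......#
####...
####...
####...
####...

Derivation:
Click 1 (4,2) count=0: revealed 16 new [(3,0) (3,1) (3,2) (3,3) (4,0) (4,1) (4,2) (4,3) (5,0) (5,1) (5,2) (5,3) (6,0) (6,1) (6,2) (6,3)] -> total=16
Click 2 (2,6) count=1: revealed 1 new [(2,6)] -> total=17
Click 3 (0,4) count=1: revealed 1 new [(0,4)] -> total=18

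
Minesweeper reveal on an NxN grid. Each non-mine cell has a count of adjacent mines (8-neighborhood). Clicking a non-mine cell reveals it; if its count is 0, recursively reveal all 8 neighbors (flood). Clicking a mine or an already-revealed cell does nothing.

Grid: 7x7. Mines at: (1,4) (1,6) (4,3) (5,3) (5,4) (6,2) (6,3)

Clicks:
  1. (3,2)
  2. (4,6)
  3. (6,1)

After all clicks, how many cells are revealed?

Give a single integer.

Answer: 15

Derivation:
Click 1 (3,2) count=1: revealed 1 new [(3,2)] -> total=1
Click 2 (4,6) count=0: revealed 13 new [(2,4) (2,5) (2,6) (3,4) (3,5) (3,6) (4,4) (4,5) (4,6) (5,5) (5,6) (6,5) (6,6)] -> total=14
Click 3 (6,1) count=1: revealed 1 new [(6,1)] -> total=15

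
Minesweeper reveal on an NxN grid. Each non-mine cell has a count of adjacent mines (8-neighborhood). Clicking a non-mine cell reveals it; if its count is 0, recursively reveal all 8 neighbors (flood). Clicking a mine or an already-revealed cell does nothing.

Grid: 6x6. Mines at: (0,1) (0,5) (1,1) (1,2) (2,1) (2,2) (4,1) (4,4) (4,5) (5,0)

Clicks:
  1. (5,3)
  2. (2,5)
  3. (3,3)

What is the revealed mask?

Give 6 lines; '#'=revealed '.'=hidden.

Click 1 (5,3) count=1: revealed 1 new [(5,3)] -> total=1
Click 2 (2,5) count=0: revealed 9 new [(1,3) (1,4) (1,5) (2,3) (2,4) (2,5) (3,3) (3,4) (3,5)] -> total=10
Click 3 (3,3) count=2: revealed 0 new [(none)] -> total=10

Answer: ......
...###
...###
...###
......
...#..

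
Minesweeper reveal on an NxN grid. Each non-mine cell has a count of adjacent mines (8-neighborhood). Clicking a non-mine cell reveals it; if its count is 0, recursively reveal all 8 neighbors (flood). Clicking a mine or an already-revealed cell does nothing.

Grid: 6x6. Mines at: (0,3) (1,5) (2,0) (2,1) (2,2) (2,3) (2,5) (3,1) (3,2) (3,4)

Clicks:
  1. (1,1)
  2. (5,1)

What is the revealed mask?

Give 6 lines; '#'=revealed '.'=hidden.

Click 1 (1,1) count=3: revealed 1 new [(1,1)] -> total=1
Click 2 (5,1) count=0: revealed 12 new [(4,0) (4,1) (4,2) (4,3) (4,4) (4,5) (5,0) (5,1) (5,2) (5,3) (5,4) (5,5)] -> total=13

Answer: ......
.#....
......
......
######
######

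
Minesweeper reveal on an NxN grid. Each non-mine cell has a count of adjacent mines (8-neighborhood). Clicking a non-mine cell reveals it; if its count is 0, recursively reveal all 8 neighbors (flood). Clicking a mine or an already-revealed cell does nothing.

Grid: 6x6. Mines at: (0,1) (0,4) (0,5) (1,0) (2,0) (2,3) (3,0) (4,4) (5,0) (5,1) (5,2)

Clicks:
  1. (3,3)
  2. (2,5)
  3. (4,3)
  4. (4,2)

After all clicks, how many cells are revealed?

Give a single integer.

Answer: 9

Derivation:
Click 1 (3,3) count=2: revealed 1 new [(3,3)] -> total=1
Click 2 (2,5) count=0: revealed 6 new [(1,4) (1,5) (2,4) (2,5) (3,4) (3,5)] -> total=7
Click 3 (4,3) count=2: revealed 1 new [(4,3)] -> total=8
Click 4 (4,2) count=2: revealed 1 new [(4,2)] -> total=9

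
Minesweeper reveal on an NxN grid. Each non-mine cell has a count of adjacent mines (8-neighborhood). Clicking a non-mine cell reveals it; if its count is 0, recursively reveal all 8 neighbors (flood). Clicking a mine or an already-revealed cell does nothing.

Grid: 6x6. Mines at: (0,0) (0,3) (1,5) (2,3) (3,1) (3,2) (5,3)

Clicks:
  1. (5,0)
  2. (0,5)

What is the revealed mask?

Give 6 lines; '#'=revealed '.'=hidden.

Answer: .....#
......
......
......
###...
###...

Derivation:
Click 1 (5,0) count=0: revealed 6 new [(4,0) (4,1) (4,2) (5,0) (5,1) (5,2)] -> total=6
Click 2 (0,5) count=1: revealed 1 new [(0,5)] -> total=7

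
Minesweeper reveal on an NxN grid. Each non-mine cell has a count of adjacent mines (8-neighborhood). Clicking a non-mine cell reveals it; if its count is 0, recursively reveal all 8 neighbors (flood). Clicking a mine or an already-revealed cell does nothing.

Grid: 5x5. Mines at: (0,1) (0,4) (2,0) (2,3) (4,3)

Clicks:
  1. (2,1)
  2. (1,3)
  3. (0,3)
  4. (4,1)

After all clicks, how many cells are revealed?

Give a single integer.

Answer: 9

Derivation:
Click 1 (2,1) count=1: revealed 1 new [(2,1)] -> total=1
Click 2 (1,3) count=2: revealed 1 new [(1,3)] -> total=2
Click 3 (0,3) count=1: revealed 1 new [(0,3)] -> total=3
Click 4 (4,1) count=0: revealed 6 new [(3,0) (3,1) (3,2) (4,0) (4,1) (4,2)] -> total=9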